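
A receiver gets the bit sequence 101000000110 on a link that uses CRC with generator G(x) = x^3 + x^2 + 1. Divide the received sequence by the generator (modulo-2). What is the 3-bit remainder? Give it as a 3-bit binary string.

101

Modulo-2 division of 101000000110 by 1101:
  pos 0: 1010 XOR 1101 = 0111
  pos 1: 1110 XOR 1101 = 0011
  pos 3: 1100 XOR 1101 = 0001
  pos 6: 1001 XOR 1101 = 0100
  pos 7: 1001 XOR 1101 = 0100
  pos 8: 1000 XOR 1101 = 0101
Remainder = 101 (nonzero — an error is detected).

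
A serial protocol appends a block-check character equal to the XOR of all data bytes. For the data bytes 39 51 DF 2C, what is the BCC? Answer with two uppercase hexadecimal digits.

XOR the bytes together:
  start with 0x39
  0x39 ⊕ 0x51 = 0x68
  0x68 ⊕ 0xDF = 0xB7
  0xB7 ⊕ 0x2C = 0x9B

9B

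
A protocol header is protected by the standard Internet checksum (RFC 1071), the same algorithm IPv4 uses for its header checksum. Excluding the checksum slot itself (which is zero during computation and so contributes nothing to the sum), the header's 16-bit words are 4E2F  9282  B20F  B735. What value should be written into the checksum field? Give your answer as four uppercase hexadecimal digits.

One's-complement addition (fold any carry out of bit 15 back into bit 0):
  0x4E2F + 0x9282 = 0x0E0B1
  0xE0B1 + 0xB20F = 0x192C0 → wrap carry → 0x92C1
  0x92C1 + 0xB735 = 0x149F6 → wrap carry → 0x49F7
One's-complement sum = 0x49F7.
Checksum = ~0x49F7 & 0xFFFF = 0xB608.

B608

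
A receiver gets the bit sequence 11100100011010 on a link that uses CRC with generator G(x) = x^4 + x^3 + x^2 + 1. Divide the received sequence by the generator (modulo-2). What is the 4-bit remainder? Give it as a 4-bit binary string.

0001

Modulo-2 division of 11100100011010 by 11101:
  pos 0: 11100 XOR 11101 = 00001
  pos 4: 11000 XOR 11101 = 00101
  pos 6: 10111 XOR 11101 = 01010
  pos 7: 10100 XOR 11101 = 01001
  pos 8: 10011 XOR 11101 = 01110
  pos 9: 11100 XOR 11101 = 00001
Remainder = 0001 (nonzero — an error is detected).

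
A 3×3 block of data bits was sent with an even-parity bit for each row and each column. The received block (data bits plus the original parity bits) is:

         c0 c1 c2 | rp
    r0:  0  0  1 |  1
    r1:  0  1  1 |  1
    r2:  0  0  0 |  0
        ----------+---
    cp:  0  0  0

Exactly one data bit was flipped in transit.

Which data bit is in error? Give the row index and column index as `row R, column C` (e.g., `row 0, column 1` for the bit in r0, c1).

Recompute each row's even parity and compare to rp:
  r0: data parity 1, sent rp 1 → ok
  r1: data parity 0, sent rp 1 → mismatch
  r2: data parity 0, sent rp 0 → ok
Recompute each column's even parity and compare to cp:
  c0: data parity 0, sent cp 0 → ok
  c1: data parity 1, sent cp 0 → mismatch
  c2: data parity 0, sent cp 0 → ok
Exactly one row (r1) and one column (c1) fail → the flipped bit is at their intersection.

row 1, column 1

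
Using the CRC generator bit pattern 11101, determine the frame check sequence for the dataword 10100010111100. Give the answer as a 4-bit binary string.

1110

Append 4 zeros: 101000101111000000. Divide by 11101 (XOR where the leading bit is 1):
  pos 0: 10100 XOR 11101 = 01001
  pos 1: 10010 XOR 11101 = 01111
  pos 2: 11111 XOR 11101 = 00010
  pos 5: 10011 XOR 11101 = 01110
  pos 6: 11101 XOR 11101 = 00000
  pos 11: 10000 XOR 11101 = 01101
  pos 12: 11010 XOR 11101 = 00111
Remainder (last 4 bits) = 1110. This is the CRC / FCS.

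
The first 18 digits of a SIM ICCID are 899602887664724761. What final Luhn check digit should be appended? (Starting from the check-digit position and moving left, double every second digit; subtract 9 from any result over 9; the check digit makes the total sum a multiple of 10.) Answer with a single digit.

Partial digits right→left: 1 6 7 4 2 7 4 6 6 7 8 8 2 0 6 9 9 8
Double every second digit counting from the check-digit position (so the 1st, 3rd, 5th, ... of the partial from the right).
  doubled (with −9 where >9): 2 5 4 8 3 7 4 3 9 → sum 45
  kept as-is: 6 4 7 6 7 8 0 9 8 → sum 55
Total = 45 + 55 = 100.
Check digit = (10 − (100 mod 10)) mod 10 = 0.

0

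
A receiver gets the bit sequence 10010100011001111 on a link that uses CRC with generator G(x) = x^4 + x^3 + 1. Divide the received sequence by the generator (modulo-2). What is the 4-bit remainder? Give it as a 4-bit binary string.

1110

Modulo-2 division of 10010100011001111 by 11001:
  pos 0: 10010 XOR 11001 = 01011
  pos 1: 10111 XOR 11001 = 01110
  pos 2: 11100 XOR 11001 = 00101
  pos 4: 10100 XOR 11001 = 01101
  pos 5: 11011 XOR 11001 = 00010
  pos 8: 10100 XOR 11001 = 01101
  pos 9: 11011 XOR 11001 = 00010
  pos 12: 10111 XOR 11001 = 01110
Remainder = 1110 (nonzero — an error is detected).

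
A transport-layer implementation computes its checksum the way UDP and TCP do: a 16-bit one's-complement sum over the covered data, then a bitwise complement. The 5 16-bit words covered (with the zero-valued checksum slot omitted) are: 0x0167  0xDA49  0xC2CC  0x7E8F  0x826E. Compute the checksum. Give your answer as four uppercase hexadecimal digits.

6084

One's-complement addition (fold any carry out of bit 15 back into bit 0):
  0x0167 + 0xDA49 = 0x0DBB0
  0xDBB0 + 0xC2CC = 0x19E7C → wrap carry → 0x9E7D
  0x9E7D + 0x7E8F = 0x11D0C → wrap carry → 0x1D0D
  0x1D0D + 0x826E = 0x09F7B
One's-complement sum = 0x9F7B.
Checksum = ~0x9F7B & 0xFFFF = 0x6084.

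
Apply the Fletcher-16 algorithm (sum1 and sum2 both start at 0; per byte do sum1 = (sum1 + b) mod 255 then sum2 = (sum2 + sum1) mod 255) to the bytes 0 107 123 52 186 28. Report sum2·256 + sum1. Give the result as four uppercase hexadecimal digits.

Running sums (mod 255):
  after byte 0 (0): sum1=0, sum2=0
  after byte 1 (107): sum1=107, sum2=107
  after byte 2 (123): sum1=230, sum2=82
  after byte 3 (52): sum1=27, sum2=109
  after byte 4 (186): sum1=213, sum2=67
  after byte 5 (28): sum1=241, sum2=53
Checksum = sum2·256 + sum1 = 53·256 + 241 = 13809 = 0x35F1.

35F1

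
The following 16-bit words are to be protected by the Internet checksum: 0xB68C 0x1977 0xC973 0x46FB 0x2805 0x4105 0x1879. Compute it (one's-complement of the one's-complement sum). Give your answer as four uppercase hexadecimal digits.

9E09

One's-complement addition (fold any carry out of bit 15 back into bit 0):
  0xB68C + 0x1977 = 0x0D003
  0xD003 + 0xC973 = 0x19976 → wrap carry → 0x9977
  0x9977 + 0x46FB = 0x0E072
  0xE072 + 0x2805 = 0x10877 → wrap carry → 0x0878
  0x0878 + 0x4105 = 0x0497D
  0x497D + 0x1879 = 0x061F6
One's-complement sum = 0x61F6.
Checksum = ~0x61F6 & 0xFFFF = 0x9E09.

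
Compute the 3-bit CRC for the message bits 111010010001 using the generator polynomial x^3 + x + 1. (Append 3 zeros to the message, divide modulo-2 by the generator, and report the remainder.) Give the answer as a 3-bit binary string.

010

Append 3 zeros: 111010010001000. Divide by 1011 (XOR where the leading bit is 1):
  pos 0: 1110 XOR 1011 = 0101
  pos 1: 1011 XOR 1011 = 0000
  pos 7: 1000 XOR 1011 = 0011
  pos 9: 1110 XOR 1011 = 0101
  pos 10: 1010 XOR 1011 = 0001
Remainder (last 3 bits) = 010. This is the CRC / FCS.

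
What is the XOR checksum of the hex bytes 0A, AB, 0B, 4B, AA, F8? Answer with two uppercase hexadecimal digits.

XOR the bytes together:
  start with 0x0A
  0x0A ⊕ 0xAB = 0xA1
  0xA1 ⊕ 0x0B = 0xAA
  0xAA ⊕ 0x4B = 0xE1
  0xE1 ⊕ 0xAA = 0x4B
  0x4B ⊕ 0xF8 = 0xB3

B3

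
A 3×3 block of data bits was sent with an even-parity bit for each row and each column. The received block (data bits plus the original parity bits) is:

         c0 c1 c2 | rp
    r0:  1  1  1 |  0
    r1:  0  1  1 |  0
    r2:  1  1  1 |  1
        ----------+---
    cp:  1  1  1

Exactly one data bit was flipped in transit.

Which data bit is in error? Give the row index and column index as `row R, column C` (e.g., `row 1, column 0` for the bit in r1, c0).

Recompute each row's even parity and compare to rp:
  r0: data parity 1, sent rp 0 → mismatch
  r1: data parity 0, sent rp 0 → ok
  r2: data parity 1, sent rp 1 → ok
Recompute each column's even parity and compare to cp:
  c0: data parity 0, sent cp 1 → mismatch
  c1: data parity 1, sent cp 1 → ok
  c2: data parity 1, sent cp 1 → ok
Exactly one row (r0) and one column (c0) fail → the flipped bit is at their intersection.

row 0, column 0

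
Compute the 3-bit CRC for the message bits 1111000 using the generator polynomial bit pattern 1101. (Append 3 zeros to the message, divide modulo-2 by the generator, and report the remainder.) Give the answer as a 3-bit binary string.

001

Append 3 zeros: 1111000000. Divide by 1101 (XOR where the leading bit is 1):
  pos 0: 1111 XOR 1101 = 0010
  pos 2: 1000 XOR 1101 = 0101
  pos 3: 1010 XOR 1101 = 0111
  pos 4: 1110 XOR 1101 = 0011
  pos 6: 1100 XOR 1101 = 0001
Remainder (last 3 bits) = 001. This is the CRC / FCS.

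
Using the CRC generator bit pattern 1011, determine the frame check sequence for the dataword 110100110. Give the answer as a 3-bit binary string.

110

Append 3 zeros: 110100110000. Divide by 1011 (XOR where the leading bit is 1):
  pos 0: 1101 XOR 1011 = 0110
  pos 1: 1100 XOR 1011 = 0111
  pos 2: 1110 XOR 1011 = 0101
  pos 3: 1011 XOR 1011 = 0000
  pos 7: 1000 XOR 1011 = 0011
Remainder (last 3 bits) = 110. This is the CRC / FCS.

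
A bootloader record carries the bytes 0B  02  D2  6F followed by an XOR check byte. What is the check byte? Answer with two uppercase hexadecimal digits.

B4

XOR the bytes together:
  start with 0x0B
  0x0B ⊕ 0x02 = 0x09
  0x09 ⊕ 0xD2 = 0xDB
  0xDB ⊕ 0x6F = 0xB4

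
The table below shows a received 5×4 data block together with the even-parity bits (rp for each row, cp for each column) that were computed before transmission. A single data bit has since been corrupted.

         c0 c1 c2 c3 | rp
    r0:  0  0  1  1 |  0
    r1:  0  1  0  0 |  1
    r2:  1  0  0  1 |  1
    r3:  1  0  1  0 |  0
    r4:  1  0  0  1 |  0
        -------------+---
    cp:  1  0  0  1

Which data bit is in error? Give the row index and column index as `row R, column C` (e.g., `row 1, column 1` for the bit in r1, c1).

Recompute each row's even parity and compare to rp:
  r0: data parity 0, sent rp 0 → ok
  r1: data parity 1, sent rp 1 → ok
  r2: data parity 0, sent rp 1 → mismatch
  r3: data parity 0, sent rp 0 → ok
  r4: data parity 0, sent rp 0 → ok
Recompute each column's even parity and compare to cp:
  c0: data parity 1, sent cp 1 → ok
  c1: data parity 1, sent cp 0 → mismatch
  c2: data parity 0, sent cp 0 → ok
  c3: data parity 1, sent cp 1 → ok
Exactly one row (r2) and one column (c1) fail → the flipped bit is at their intersection.

row 2, column 1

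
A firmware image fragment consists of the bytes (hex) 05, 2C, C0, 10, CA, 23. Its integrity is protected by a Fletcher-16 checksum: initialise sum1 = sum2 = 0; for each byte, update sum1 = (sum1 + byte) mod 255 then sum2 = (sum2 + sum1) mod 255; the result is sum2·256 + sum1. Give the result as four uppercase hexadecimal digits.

Running sums (mod 255):
  after byte 0 (05): sum1=5, sum2=5
  after byte 1 (2C): sum1=49, sum2=54
  after byte 2 (C0): sum1=241, sum2=40
  after byte 3 (10): sum1=2, sum2=42
  after byte 4 (CA): sum1=204, sum2=246
  after byte 5 (23): sum1=239, sum2=230
Checksum = sum2·256 + sum1 = 230·256 + 239 = 59119 = 0xE6EF.

E6EF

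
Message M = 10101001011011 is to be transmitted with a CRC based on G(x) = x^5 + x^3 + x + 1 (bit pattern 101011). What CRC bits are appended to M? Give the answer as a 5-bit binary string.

11101

Append 5 zeros: 1010100101101100000. Divide by 101011 (XOR where the leading bit is 1):
  pos 0: 101010 XOR 101011 = 000001
  pos 5: 101011 XOR 101011 = 000000
  pos 12: 110000 XOR 101011 = 011011
  pos 13: 110110 XOR 101011 = 011101
Remainder (last 5 bits) = 11101. This is the CRC / FCS.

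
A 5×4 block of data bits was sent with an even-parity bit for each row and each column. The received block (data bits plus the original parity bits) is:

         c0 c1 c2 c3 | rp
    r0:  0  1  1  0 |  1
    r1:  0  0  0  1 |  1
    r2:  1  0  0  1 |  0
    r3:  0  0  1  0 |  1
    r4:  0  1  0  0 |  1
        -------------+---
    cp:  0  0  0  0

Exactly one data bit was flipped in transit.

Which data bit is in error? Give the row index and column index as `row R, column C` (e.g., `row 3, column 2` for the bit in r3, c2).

row 0, column 0

Recompute each row's even parity and compare to rp:
  r0: data parity 0, sent rp 1 → mismatch
  r1: data parity 1, sent rp 1 → ok
  r2: data parity 0, sent rp 0 → ok
  r3: data parity 1, sent rp 1 → ok
  r4: data parity 1, sent rp 1 → ok
Recompute each column's even parity and compare to cp:
  c0: data parity 1, sent cp 0 → mismatch
  c1: data parity 0, sent cp 0 → ok
  c2: data parity 0, sent cp 0 → ok
  c3: data parity 0, sent cp 0 → ok
Exactly one row (r0) and one column (c0) fail → the flipped bit is at their intersection.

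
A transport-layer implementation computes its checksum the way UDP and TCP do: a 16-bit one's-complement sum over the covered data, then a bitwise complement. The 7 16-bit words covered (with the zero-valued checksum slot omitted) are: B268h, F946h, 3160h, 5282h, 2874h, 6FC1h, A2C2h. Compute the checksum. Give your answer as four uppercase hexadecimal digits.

9575

One's-complement addition (fold any carry out of bit 15 back into bit 0):
  0xB268 + 0xF946 = 0x1ABAE → wrap carry → 0xABAF
  0xABAF + 0x3160 = 0x0DD0F
  0xDD0F + 0x5282 = 0x12F91 → wrap carry → 0x2F92
  0x2F92 + 0x2874 = 0x05806
  0x5806 + 0x6FC1 = 0x0C7C7
  0xC7C7 + 0xA2C2 = 0x16A89 → wrap carry → 0x6A8A
One's-complement sum = 0x6A8A.
Checksum = ~0x6A8A & 0xFFFF = 0x9575.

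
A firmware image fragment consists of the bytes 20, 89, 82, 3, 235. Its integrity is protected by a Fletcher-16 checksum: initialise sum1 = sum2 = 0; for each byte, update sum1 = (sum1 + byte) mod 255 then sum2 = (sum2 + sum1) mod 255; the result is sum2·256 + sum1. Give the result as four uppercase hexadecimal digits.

Running sums (mod 255):
  after byte 0 (20): sum1=20, sum2=20
  after byte 1 (89): sum1=109, sum2=129
  after byte 2 (82): sum1=191, sum2=65
  after byte 3 (3): sum1=194, sum2=4
  after byte 4 (235): sum1=174, sum2=178
Checksum = sum2·256 + sum1 = 178·256 + 174 = 45742 = 0xB2AE.

B2AE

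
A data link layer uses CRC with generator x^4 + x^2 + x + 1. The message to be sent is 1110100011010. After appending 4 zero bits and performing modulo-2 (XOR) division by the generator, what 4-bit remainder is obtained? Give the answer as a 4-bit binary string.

0100

Append 4 zeros: 11101000110100000. Divide by 10111 (XOR where the leading bit is 1):
  pos 0: 11101 XOR 10111 = 01010
  pos 1: 10100 XOR 10111 = 00011
  pos 4: 11001 XOR 10111 = 01110
  pos 5: 11101 XOR 10111 = 01010
  pos 6: 10100 XOR 10111 = 00011
  pos 9: 11100 XOR 10111 = 01011
  pos 10: 10110 XOR 10111 = 00001
Remainder (last 4 bits) = 0100. This is the CRC / FCS.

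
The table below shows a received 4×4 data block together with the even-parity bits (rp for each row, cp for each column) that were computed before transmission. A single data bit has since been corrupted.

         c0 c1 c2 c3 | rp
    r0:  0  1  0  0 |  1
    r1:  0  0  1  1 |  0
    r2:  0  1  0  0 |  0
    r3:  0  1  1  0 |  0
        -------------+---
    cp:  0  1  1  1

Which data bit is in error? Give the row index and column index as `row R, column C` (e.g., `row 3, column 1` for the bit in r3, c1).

row 2, column 2

Recompute each row's even parity and compare to rp:
  r0: data parity 1, sent rp 1 → ok
  r1: data parity 0, sent rp 0 → ok
  r2: data parity 1, sent rp 0 → mismatch
  r3: data parity 0, sent rp 0 → ok
Recompute each column's even parity and compare to cp:
  c0: data parity 0, sent cp 0 → ok
  c1: data parity 1, sent cp 1 → ok
  c2: data parity 0, sent cp 1 → mismatch
  c3: data parity 1, sent cp 1 → ok
Exactly one row (r2) and one column (c2) fail → the flipped bit is at their intersection.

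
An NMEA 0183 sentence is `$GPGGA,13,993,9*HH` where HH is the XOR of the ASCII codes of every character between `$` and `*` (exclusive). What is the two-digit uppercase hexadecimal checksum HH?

XOR the ASCII codes of the payload characters:
  'G' = 0x47 → acc = 0x47
  'P' = 0x50 → acc = 0x17
  'G' = 0x47 → acc = 0x50
  'G' = 0x47 → acc = 0x17
  'A' = 0x41 → acc = 0x56
  ',' = 0x2C → acc = 0x7A
  '1' = 0x31 → acc = 0x4B
  '3' = 0x33 → acc = 0x78
  ',' = 0x2C → acc = 0x54
  '9' = 0x39 → acc = 0x6D
  '9' = 0x39 → acc = 0x54
  '3' = 0x33 → acc = 0x67
  ',' = 0x2C → acc = 0x4B
  '9' = 0x39 → acc = 0x72
Checksum = 0x72.

72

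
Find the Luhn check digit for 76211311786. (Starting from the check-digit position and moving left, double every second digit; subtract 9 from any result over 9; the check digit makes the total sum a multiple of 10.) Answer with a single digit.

0

Partial digits right→left: 6 8 7 1 1 3 1 1 2 6 7
Double every second digit counting from the check-digit position (so the 1st, 3rd, 5th, ... of the partial from the right).
  doubled (with −9 where >9): 3 5 2 2 4 5 → sum 21
  kept as-is: 8 1 3 1 6 → sum 19
Total = 21 + 19 = 40.
Check digit = (10 − (40 mod 10)) mod 10 = 0.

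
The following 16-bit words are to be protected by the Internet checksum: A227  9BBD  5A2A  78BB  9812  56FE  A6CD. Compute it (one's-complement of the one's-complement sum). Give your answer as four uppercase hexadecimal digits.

One's-complement addition (fold any carry out of bit 15 back into bit 0):
  0xA227 + 0x9BBD = 0x13DE4 → wrap carry → 0x3DE5
  0x3DE5 + 0x5A2A = 0x0980F
  0x980F + 0x78BB = 0x110CA → wrap carry → 0x10CB
  0x10CB + 0x9812 = 0x0A8DD
  0xA8DD + 0x56FE = 0x0FFDB
  0xFFDB + 0xA6CD = 0x1A6A8 → wrap carry → 0xA6A9
One's-complement sum = 0xA6A9.
Checksum = ~0xA6A9 & 0xFFFF = 0x5956.

5956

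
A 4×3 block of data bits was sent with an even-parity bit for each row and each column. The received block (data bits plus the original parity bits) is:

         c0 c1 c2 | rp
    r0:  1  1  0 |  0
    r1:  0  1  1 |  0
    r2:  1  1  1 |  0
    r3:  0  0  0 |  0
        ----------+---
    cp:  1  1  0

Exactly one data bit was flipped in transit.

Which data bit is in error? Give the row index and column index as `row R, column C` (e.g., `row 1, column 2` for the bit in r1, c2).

Recompute each row's even parity and compare to rp:
  r0: data parity 0, sent rp 0 → ok
  r1: data parity 0, sent rp 0 → ok
  r2: data parity 1, sent rp 0 → mismatch
  r3: data parity 0, sent rp 0 → ok
Recompute each column's even parity and compare to cp:
  c0: data parity 0, sent cp 1 → mismatch
  c1: data parity 1, sent cp 1 → ok
  c2: data parity 0, sent cp 0 → ok
Exactly one row (r2) and one column (c0) fail → the flipped bit is at their intersection.

row 2, column 0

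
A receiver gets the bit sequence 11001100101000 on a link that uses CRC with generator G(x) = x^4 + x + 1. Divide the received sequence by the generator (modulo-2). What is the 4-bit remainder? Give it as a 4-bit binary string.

Modulo-2 division of 11001100101000 by 10011:
  pos 0: 11001 XOR 10011 = 01010
  pos 1: 10101 XOR 10011 = 00110
  pos 3: 11000 XOR 10011 = 01011
  pos 4: 10111 XOR 10011 = 00100
  pos 6: 10001 XOR 10011 = 00010
  pos 9: 10000 XOR 10011 = 00011
Remainder = 0011 (nonzero — an error is detected).

0011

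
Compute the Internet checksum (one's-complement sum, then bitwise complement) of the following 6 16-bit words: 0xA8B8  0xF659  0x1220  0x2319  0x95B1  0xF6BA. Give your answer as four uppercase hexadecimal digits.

One's-complement addition (fold any carry out of bit 15 back into bit 0):
  0xA8B8 + 0xF659 = 0x19F11 → wrap carry → 0x9F12
  0x9F12 + 0x1220 = 0x0B132
  0xB132 + 0x2319 = 0x0D44B
  0xD44B + 0x95B1 = 0x169FC → wrap carry → 0x69FD
  0x69FD + 0xF6BA = 0x160B7 → wrap carry → 0x60B8
One's-complement sum = 0x60B8.
Checksum = ~0x60B8 & 0xFFFF = 0x9F47.

9F47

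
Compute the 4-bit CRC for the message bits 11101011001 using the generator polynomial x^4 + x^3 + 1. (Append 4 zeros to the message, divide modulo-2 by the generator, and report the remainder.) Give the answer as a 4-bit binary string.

0011

Append 4 zeros: 111010110010000. Divide by 11001 (XOR where the leading bit is 1):
  pos 0: 11101 XOR 11001 = 00100
  pos 2: 10001 XOR 11001 = 01000
  pos 3: 10001 XOR 11001 = 01000
  pos 4: 10000 XOR 11001 = 01001
  pos 5: 10010 XOR 11001 = 01011
  pos 6: 10111 XOR 11001 = 01110
  pos 7: 11100 XOR 11001 = 00101
  pos 9: 10100 XOR 11001 = 01101
  pos 10: 11010 XOR 11001 = 00011
Remainder (last 4 bits) = 0011. This is the CRC / FCS.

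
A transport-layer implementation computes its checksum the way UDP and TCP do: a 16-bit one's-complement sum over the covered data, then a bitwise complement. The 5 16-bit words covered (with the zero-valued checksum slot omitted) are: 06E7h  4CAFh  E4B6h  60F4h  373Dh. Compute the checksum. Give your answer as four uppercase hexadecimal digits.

One's-complement addition (fold any carry out of bit 15 back into bit 0):
  0x06E7 + 0x4CAF = 0x05396
  0x5396 + 0xE4B6 = 0x1384C → wrap carry → 0x384D
  0x384D + 0x60F4 = 0x09941
  0x9941 + 0x373D = 0x0D07E
One's-complement sum = 0xD07E.
Checksum = ~0xD07E & 0xFFFF = 0x2F81.

2F81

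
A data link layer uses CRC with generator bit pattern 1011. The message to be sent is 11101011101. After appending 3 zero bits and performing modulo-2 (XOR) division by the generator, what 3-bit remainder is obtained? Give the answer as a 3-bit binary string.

Append 3 zeros: 11101011101000. Divide by 1011 (XOR where the leading bit is 1):
  pos 0: 1110 XOR 1011 = 0101
  pos 1: 1011 XOR 1011 = 0000
  pos 6: 1110 XOR 1011 = 0101
  pos 7: 1011 XOR 1011 = 0000
Remainder (last 3 bits) = 000. This is the CRC / FCS.

000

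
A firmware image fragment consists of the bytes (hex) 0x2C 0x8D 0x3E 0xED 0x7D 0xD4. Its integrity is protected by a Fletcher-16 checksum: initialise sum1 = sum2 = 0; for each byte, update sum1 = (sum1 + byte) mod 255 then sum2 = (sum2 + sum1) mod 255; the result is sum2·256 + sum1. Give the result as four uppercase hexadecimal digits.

5F38

Running sums (mod 255):
  after byte 0 (0x2C): sum1=44, sum2=44
  after byte 1 (0x8D): sum1=185, sum2=229
  after byte 2 (0x3E): sum1=247, sum2=221
  after byte 3 (0xED): sum1=229, sum2=195
  after byte 4 (0x7D): sum1=99, sum2=39
  after byte 5 (0xD4): sum1=56, sum2=95
Checksum = sum2·256 + sum1 = 95·256 + 56 = 24376 = 0x5F38.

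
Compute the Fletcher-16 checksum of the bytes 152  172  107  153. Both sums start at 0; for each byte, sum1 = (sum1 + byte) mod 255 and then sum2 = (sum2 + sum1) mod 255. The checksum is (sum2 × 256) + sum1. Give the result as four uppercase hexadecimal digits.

Running sums (mod 255):
  after byte 0 (152): sum1=152, sum2=152
  after byte 1 (172): sum1=69, sum2=221
  after byte 2 (107): sum1=176, sum2=142
  after byte 3 (153): sum1=74, sum2=216
Checksum = sum2·256 + sum1 = 216·256 + 74 = 55370 = 0xD84A.

D84A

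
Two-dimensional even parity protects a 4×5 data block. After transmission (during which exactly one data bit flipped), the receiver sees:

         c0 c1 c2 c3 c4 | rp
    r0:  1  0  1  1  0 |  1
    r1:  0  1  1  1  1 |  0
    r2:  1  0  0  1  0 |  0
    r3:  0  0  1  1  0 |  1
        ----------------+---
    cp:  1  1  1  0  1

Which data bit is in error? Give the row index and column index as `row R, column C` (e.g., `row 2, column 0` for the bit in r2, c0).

row 3, column 0

Recompute each row's even parity and compare to rp:
  r0: data parity 1, sent rp 1 → ok
  r1: data parity 0, sent rp 0 → ok
  r2: data parity 0, sent rp 0 → ok
  r3: data parity 0, sent rp 1 → mismatch
Recompute each column's even parity and compare to cp:
  c0: data parity 0, sent cp 1 → mismatch
  c1: data parity 1, sent cp 1 → ok
  c2: data parity 1, sent cp 1 → ok
  c3: data parity 0, sent cp 0 → ok
  c4: data parity 1, sent cp 1 → ok
Exactly one row (r3) and one column (c0) fail → the flipped bit is at their intersection.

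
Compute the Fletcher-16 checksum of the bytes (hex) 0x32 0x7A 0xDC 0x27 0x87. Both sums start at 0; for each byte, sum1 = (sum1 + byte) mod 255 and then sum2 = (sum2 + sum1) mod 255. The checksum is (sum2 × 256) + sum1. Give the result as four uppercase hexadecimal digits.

Running sums (mod 255):
  after byte 0 (0x32): sum1=50, sum2=50
  after byte 1 (0x7A): sum1=172, sum2=222
  after byte 2 (0xDC): sum1=137, sum2=104
  after byte 3 (0x27): sum1=176, sum2=25
  after byte 4 (0x87): sum1=56, sum2=81
Checksum = sum2·256 + sum1 = 81·256 + 56 = 20792 = 0x5138.

5138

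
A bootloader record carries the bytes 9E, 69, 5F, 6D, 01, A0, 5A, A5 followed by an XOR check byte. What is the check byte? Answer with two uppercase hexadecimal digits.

XOR the bytes together:
  start with 0x9E
  0x9E ⊕ 0x69 = 0xF7
  0xF7 ⊕ 0x5F = 0xA8
  0xA8 ⊕ 0x6D = 0xC5
  0xC5 ⊕ 0x01 = 0xC4
  0xC4 ⊕ 0xA0 = 0x64
  0x64 ⊕ 0x5A = 0x3E
  0x3E ⊕ 0xA5 = 0x9B

9B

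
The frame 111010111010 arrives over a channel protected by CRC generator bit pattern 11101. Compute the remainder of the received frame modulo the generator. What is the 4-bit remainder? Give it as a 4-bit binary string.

Modulo-2 division of 111010111010 by 11101:
  pos 0: 11101 XOR 11101 = 00000
  pos 6: 11101 XOR 11101 = 00000
Remainder = 0000 (zero — the frame passes the CRC check).

0000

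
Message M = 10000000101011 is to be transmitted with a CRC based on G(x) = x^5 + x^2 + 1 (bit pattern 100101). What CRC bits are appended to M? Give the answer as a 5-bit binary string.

10000

Append 5 zeros: 1000000010101100000. Divide by 100101 (XOR where the leading bit is 1):
  pos 0: 100000 XOR 100101 = 000101
  pos 3: 101001 XOR 100101 = 001100
  pos 5: 110001 XOR 100101 = 010100
  pos 6: 101000 XOR 100101 = 001101
  pos 8: 110111 XOR 100101 = 010010
  pos 9: 100100 XOR 100101 = 000001
Remainder (last 5 bits) = 10000. This is the CRC / FCS.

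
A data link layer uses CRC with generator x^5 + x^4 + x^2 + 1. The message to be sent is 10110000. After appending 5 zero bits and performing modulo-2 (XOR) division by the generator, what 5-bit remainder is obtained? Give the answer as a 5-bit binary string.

Append 5 zeros: 1011000000000. Divide by 110101 (XOR where the leading bit is 1):
  pos 0: 101100 XOR 110101 = 011001
  pos 1: 110010 XOR 110101 = 000111
  pos 4: 111000 XOR 110101 = 001101
  pos 6: 110100 XOR 110101 = 000001
Remainder (last 5 bits) = 00010. This is the CRC / FCS.

00010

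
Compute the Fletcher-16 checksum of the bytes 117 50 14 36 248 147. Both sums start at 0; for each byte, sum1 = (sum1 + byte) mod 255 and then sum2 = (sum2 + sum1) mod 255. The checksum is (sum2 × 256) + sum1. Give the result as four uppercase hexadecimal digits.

Running sums (mod 255):
  after byte 0 (117): sum1=117, sum2=117
  after byte 1 (50): sum1=167, sum2=29
  after byte 2 (14): sum1=181, sum2=210
  after byte 3 (36): sum1=217, sum2=172
  after byte 4 (248): sum1=210, sum2=127
  after byte 5 (147): sum1=102, sum2=229
Checksum = sum2·256 + sum1 = 229·256 + 102 = 58726 = 0xE566.

E566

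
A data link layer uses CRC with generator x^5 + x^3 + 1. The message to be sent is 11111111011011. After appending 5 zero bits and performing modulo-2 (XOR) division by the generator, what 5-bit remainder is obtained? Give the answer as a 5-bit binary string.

10000

Append 5 zeros: 1111111101101100000. Divide by 101001 (XOR where the leading bit is 1):
  pos 0: 111111 XOR 101001 = 010110
  pos 1: 101101 XOR 101001 = 000100
  pos 4: 100101 XOR 101001 = 001100
  pos 6: 110010 XOR 101001 = 011011
  pos 7: 110111 XOR 101001 = 011110
  pos 8: 111101 XOR 101001 = 010100
  pos 9: 101000 XOR 101001 = 000001
Remainder (last 5 bits) = 10000. This is the CRC / FCS.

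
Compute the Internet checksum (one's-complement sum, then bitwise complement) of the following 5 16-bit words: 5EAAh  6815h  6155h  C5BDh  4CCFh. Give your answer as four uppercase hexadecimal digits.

C55D

One's-complement addition (fold any carry out of bit 15 back into bit 0):
  0x5EAA + 0x6815 = 0x0C6BF
  0xC6BF + 0x6155 = 0x12814 → wrap carry → 0x2815
  0x2815 + 0xC5BD = 0x0EDD2
  0xEDD2 + 0x4CCF = 0x13AA1 → wrap carry → 0x3AA2
One's-complement sum = 0x3AA2.
Checksum = ~0x3AA2 & 0xFFFF = 0xC55D.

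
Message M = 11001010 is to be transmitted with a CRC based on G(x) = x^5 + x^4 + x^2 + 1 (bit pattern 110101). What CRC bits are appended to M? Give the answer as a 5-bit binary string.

11011

Append 5 zeros: 1100101000000. Divide by 110101 (XOR where the leading bit is 1):
  pos 0: 110010 XOR 110101 = 000111
  pos 3: 111100 XOR 110101 = 001001
  pos 5: 100100 XOR 110101 = 010001
  pos 6: 100010 XOR 110101 = 010111
  pos 7: 101110 XOR 110101 = 011011
Remainder (last 5 bits) = 11011. This is the CRC / FCS.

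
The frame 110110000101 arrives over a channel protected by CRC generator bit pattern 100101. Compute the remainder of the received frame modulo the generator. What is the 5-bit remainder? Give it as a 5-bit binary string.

Modulo-2 division of 110110000101 by 100101:
  pos 0: 110110 XOR 100101 = 010011
  pos 1: 100110 XOR 100101 = 000011
  pos 5: 110010 XOR 100101 = 010111
  pos 6: 101111 XOR 100101 = 001010
Remainder = 01010 (nonzero — an error is detected).

01010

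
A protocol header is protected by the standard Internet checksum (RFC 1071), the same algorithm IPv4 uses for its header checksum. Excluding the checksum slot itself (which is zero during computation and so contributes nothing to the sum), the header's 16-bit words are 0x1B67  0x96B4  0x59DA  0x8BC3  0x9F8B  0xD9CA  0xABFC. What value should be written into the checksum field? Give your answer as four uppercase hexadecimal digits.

One's-complement addition (fold any carry out of bit 15 back into bit 0):
  0x1B67 + 0x96B4 = 0x0B21B
  0xB21B + 0x59DA = 0x10BF5 → wrap carry → 0x0BF6
  0x0BF6 + 0x8BC3 = 0x097B9
  0x97B9 + 0x9F8B = 0x13744 → wrap carry → 0x3745
  0x3745 + 0xD9CA = 0x1110F → wrap carry → 0x1110
  0x1110 + 0xABFC = 0x0BD0C
One's-complement sum = 0xBD0C.
Checksum = ~0xBD0C & 0xFFFF = 0x42F3.

42F3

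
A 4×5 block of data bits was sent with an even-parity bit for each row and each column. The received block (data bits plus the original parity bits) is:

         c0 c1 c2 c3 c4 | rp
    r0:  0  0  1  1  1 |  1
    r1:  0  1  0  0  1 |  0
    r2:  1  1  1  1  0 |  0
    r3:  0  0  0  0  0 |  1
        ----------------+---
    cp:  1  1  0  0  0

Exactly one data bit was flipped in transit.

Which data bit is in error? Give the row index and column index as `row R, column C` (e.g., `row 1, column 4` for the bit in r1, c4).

row 3, column 1

Recompute each row's even parity and compare to rp:
  r0: data parity 1, sent rp 1 → ok
  r1: data parity 0, sent rp 0 → ok
  r2: data parity 0, sent rp 0 → ok
  r3: data parity 0, sent rp 1 → mismatch
Recompute each column's even parity and compare to cp:
  c0: data parity 1, sent cp 1 → ok
  c1: data parity 0, sent cp 1 → mismatch
  c2: data parity 0, sent cp 0 → ok
  c3: data parity 0, sent cp 0 → ok
  c4: data parity 0, sent cp 0 → ok
Exactly one row (r3) and one column (c1) fail → the flipped bit is at their intersection.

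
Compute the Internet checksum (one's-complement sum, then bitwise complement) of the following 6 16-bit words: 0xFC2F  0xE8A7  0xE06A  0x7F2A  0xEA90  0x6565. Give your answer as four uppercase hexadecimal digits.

6B9C

One's-complement addition (fold any carry out of bit 15 back into bit 0):
  0xFC2F + 0xE8A7 = 0x1E4D6 → wrap carry → 0xE4D7
  0xE4D7 + 0xE06A = 0x1C541 → wrap carry → 0xC542
  0xC542 + 0x7F2A = 0x1446C → wrap carry → 0x446D
  0x446D + 0xEA90 = 0x12EFD → wrap carry → 0x2EFE
  0x2EFE + 0x6565 = 0x09463
One's-complement sum = 0x9463.
Checksum = ~0x9463 & 0xFFFF = 0x6B9C.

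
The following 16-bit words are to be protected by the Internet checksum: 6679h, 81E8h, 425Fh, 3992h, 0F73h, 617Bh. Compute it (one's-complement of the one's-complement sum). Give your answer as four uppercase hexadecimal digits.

2ABE

One's-complement addition (fold any carry out of bit 15 back into bit 0):
  0x6679 + 0x81E8 = 0x0E861
  0xE861 + 0x425F = 0x12AC0 → wrap carry → 0x2AC1
  0x2AC1 + 0x3992 = 0x06453
  0x6453 + 0x0F73 = 0x073C6
  0x73C6 + 0x617B = 0x0D541
One's-complement sum = 0xD541.
Checksum = ~0xD541 & 0xFFFF = 0x2ABE.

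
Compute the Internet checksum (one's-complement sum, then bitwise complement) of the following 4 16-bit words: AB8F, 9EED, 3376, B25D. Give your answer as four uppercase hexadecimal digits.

One's-complement addition (fold any carry out of bit 15 back into bit 0):
  0xAB8F + 0x9EED = 0x14A7C → wrap carry → 0x4A7D
  0x4A7D + 0x3376 = 0x07DF3
  0x7DF3 + 0xB25D = 0x13050 → wrap carry → 0x3051
One's-complement sum = 0x3051.
Checksum = ~0x3051 & 0xFFFF = 0xCFAE.

CFAE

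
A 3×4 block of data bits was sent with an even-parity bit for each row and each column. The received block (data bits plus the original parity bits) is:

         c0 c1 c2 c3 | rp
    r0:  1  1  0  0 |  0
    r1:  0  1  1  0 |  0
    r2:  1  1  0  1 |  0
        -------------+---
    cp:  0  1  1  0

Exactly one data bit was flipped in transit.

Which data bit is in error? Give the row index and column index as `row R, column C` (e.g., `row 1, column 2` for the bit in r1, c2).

Recompute each row's even parity and compare to rp:
  r0: data parity 0, sent rp 0 → ok
  r1: data parity 0, sent rp 0 → ok
  r2: data parity 1, sent rp 0 → mismatch
Recompute each column's even parity and compare to cp:
  c0: data parity 0, sent cp 0 → ok
  c1: data parity 1, sent cp 1 → ok
  c2: data parity 1, sent cp 1 → ok
  c3: data parity 1, sent cp 0 → mismatch
Exactly one row (r2) and one column (c3) fail → the flipped bit is at their intersection.

row 2, column 3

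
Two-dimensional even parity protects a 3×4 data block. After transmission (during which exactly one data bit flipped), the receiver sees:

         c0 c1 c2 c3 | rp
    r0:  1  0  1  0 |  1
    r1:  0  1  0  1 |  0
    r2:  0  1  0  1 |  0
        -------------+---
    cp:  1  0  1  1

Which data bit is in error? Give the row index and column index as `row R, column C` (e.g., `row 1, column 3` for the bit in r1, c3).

Recompute each row's even parity and compare to rp:
  r0: data parity 0, sent rp 1 → mismatch
  r1: data parity 0, sent rp 0 → ok
  r2: data parity 0, sent rp 0 → ok
Recompute each column's even parity and compare to cp:
  c0: data parity 1, sent cp 1 → ok
  c1: data parity 0, sent cp 0 → ok
  c2: data parity 1, sent cp 1 → ok
  c3: data parity 0, sent cp 1 → mismatch
Exactly one row (r0) and one column (c3) fail → the flipped bit is at their intersection.

row 0, column 3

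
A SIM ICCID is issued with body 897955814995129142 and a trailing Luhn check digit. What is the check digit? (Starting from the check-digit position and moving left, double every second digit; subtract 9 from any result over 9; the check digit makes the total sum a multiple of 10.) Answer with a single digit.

4

Partial digits right→left: 2 4 1 9 2 1 5 9 9 4 1 8 5 5 9 7 9 8
Double every second digit counting from the check-digit position (so the 1st, 3rd, 5th, ... of the partial from the right).
  doubled (with −9 where >9): 4 2 4 1 9 2 1 9 9 → sum 41
  kept as-is: 4 9 1 9 4 8 5 7 8 → sum 55
Total = 41 + 55 = 96.
Check digit = (10 − (96 mod 10)) mod 10 = 4.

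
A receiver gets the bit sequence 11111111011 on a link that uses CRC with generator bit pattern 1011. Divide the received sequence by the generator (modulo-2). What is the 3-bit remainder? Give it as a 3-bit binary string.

000

Modulo-2 division of 11111111011 by 1011:
  pos 0: 1111 XOR 1011 = 0100
  pos 1: 1001 XOR 1011 = 0010
  pos 3: 1011 XOR 1011 = 0000
  pos 7: 1011 XOR 1011 = 0000
Remainder = 000 (zero — the frame passes the CRC check).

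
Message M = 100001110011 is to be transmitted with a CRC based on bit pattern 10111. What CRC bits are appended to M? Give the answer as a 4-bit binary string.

0101

Append 4 zeros: 1000011100110000. Divide by 10111 (XOR where the leading bit is 1):
  pos 0: 10000 XOR 10111 = 00111
  pos 2: 11111 XOR 10111 = 01000
  pos 3: 10001 XOR 10111 = 00110
  pos 5: 11000 XOR 10111 = 01111
  pos 6: 11111 XOR 10111 = 01000
  pos 7: 10001 XOR 10111 = 00110
  pos 9: 11000 XOR 10111 = 01111
  pos 10: 11110 XOR 10111 = 01001
  pos 11: 10010 XOR 10111 = 00101
Remainder (last 4 bits) = 0101. This is the CRC / FCS.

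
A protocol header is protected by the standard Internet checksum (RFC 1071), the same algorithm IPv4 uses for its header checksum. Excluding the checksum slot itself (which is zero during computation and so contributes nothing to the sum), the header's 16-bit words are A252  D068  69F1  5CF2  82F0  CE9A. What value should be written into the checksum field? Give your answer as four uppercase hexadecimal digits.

One's-complement addition (fold any carry out of bit 15 back into bit 0):
  0xA252 + 0xD068 = 0x172BA → wrap carry → 0x72BB
  0x72BB + 0x69F1 = 0x0DCAC
  0xDCAC + 0x5CF2 = 0x1399E → wrap carry → 0x399F
  0x399F + 0x82F0 = 0x0BC8F
  0xBC8F + 0xCE9A = 0x18B29 → wrap carry → 0x8B2A
One's-complement sum = 0x8B2A.
Checksum = ~0x8B2A & 0xFFFF = 0x74D5.

74D5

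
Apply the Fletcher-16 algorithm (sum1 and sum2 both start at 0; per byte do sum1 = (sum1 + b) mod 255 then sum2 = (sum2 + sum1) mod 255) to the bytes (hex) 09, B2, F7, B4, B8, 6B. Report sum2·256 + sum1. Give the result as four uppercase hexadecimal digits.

Running sums (mod 255):
  after byte 0 (09): sum1=9, sum2=9
  after byte 1 (B2): sum1=187, sum2=196
  after byte 2 (F7): sum1=179, sum2=120
  after byte 3 (B4): sum1=104, sum2=224
  after byte 4 (B8): sum1=33, sum2=2
  after byte 5 (6B): sum1=140, sum2=142
Checksum = sum2·256 + sum1 = 142·256 + 140 = 36492 = 0x8E8C.

8E8C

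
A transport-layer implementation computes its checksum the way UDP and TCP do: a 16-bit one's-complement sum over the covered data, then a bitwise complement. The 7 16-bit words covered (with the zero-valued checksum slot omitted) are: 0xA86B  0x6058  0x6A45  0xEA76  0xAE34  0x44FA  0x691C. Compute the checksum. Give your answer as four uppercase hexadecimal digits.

One's-complement addition (fold any carry out of bit 15 back into bit 0):
  0xA86B + 0x6058 = 0x108C3 → wrap carry → 0x08C4
  0x08C4 + 0x6A45 = 0x07309
  0x7309 + 0xEA76 = 0x15D7F → wrap carry → 0x5D80
  0x5D80 + 0xAE34 = 0x10BB4 → wrap carry → 0x0BB5
  0x0BB5 + 0x44FA = 0x050AF
  0x50AF + 0x691C = 0x0B9CB
One's-complement sum = 0xB9CB.
Checksum = ~0xB9CB & 0xFFFF = 0x4634.

4634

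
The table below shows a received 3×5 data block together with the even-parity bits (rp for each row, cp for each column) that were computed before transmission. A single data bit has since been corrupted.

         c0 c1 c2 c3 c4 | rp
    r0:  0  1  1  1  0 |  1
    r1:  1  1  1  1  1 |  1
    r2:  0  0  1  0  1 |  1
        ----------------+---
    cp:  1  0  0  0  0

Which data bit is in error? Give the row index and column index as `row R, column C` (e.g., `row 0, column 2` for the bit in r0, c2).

row 2, column 2

Recompute each row's even parity and compare to rp:
  r0: data parity 1, sent rp 1 → ok
  r1: data parity 1, sent rp 1 → ok
  r2: data parity 0, sent rp 1 → mismatch
Recompute each column's even parity and compare to cp:
  c0: data parity 1, sent cp 1 → ok
  c1: data parity 0, sent cp 0 → ok
  c2: data parity 1, sent cp 0 → mismatch
  c3: data parity 0, sent cp 0 → ok
  c4: data parity 0, sent cp 0 → ok
Exactly one row (r2) and one column (c2) fail → the flipped bit is at their intersection.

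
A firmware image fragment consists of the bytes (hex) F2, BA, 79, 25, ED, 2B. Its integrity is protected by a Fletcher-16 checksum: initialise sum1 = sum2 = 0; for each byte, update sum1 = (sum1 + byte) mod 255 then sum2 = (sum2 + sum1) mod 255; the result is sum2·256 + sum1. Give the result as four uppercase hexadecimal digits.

Running sums (mod 255):
  after byte 0 (F2): sum1=242, sum2=242
  after byte 1 (BA): sum1=173, sum2=160
  after byte 2 (79): sum1=39, sum2=199
  after byte 3 (25): sum1=76, sum2=20
  after byte 4 (ED): sum1=58, sum2=78
  after byte 5 (2B): sum1=101, sum2=179
Checksum = sum2·256 + sum1 = 179·256 + 101 = 45925 = 0xB365.

B365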